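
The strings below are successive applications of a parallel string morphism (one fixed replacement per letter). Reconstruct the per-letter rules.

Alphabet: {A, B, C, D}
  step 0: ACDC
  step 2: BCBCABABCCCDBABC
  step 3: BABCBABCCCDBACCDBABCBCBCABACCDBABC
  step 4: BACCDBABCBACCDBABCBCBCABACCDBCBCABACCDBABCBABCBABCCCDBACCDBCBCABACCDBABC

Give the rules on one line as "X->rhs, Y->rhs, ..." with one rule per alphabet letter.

A->CCD, B->BA, C->BC, D->A

  step 3 ⇒ step 4: BABCBABCCCDBACCDBABCBCBCABACCDBABC ⇒ BA·CCD·BA·BC·BA·CCD·BA·BC·BC·BC·A·BA·CCD·BC·BC·A·BA·CCD·BA·BC·BA·BC·BA·BC·CCD·BA·CCD·BC·BC·A·BA·CCD·BA·BC
    A ↦ CCD
    B ↦ BA
    C ↦ BC
    D ↦ A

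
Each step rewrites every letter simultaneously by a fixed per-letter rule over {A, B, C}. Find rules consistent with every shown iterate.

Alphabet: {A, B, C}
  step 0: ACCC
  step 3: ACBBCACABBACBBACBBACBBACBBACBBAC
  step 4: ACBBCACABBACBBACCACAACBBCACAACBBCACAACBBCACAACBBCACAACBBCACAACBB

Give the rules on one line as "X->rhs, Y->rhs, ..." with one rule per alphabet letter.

  step 3 ⇒ step 4: ACBBCACABBACBBACBBACBBACBBACBBAC ⇒ AC·BB·CA·CA·BB·AC·BB·AC·CA·CA·AC·BB·CA·CA·AC·BB·CA·CA·AC·BB·CA·CA·AC·BB·CA·CA·AC·BB·CA·CA·AC·BB
    A ↦ AC
    B ↦ CA
    C ↦ BB

A->AC, B->CA, C->BB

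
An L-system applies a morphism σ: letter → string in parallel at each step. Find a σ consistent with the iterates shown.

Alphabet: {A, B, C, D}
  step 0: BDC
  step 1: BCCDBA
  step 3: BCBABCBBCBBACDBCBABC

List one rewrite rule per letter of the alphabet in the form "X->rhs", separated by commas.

A->B, B->BC, C->BA, D->CD

  step 0 ⇒ step 1: BDC ⇒ BC·CD·BA
    B ↦ BC
    C ↦ BA
    D ↦ CD
    A ↦ B  (constrained at step 1)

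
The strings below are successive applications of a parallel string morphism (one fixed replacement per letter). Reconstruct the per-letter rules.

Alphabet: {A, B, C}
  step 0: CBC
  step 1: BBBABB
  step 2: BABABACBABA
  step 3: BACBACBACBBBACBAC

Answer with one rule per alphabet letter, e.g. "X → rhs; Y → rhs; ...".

A->C, B->BA, C->BB

  step 2 ⇒ step 3: BABABACBABA ⇒ BA·C·BA·C·BA·C·BB·BA·C·BA·C
    A ↦ C
    B ↦ BA
    C ↦ BB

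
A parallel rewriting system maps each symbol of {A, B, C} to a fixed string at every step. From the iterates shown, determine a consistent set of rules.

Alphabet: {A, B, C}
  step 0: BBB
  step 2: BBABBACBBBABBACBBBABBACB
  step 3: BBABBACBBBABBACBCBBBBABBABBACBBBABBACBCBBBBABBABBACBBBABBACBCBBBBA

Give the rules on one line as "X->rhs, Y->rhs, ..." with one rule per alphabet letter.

  step 2 ⇒ step 3: BBABBACBBBABBACBBBABBACB ⇒ BBA·BBA·CB·BBA·BBA·CB·CBB·BBA·BBA·BBA·CB·BBA·BBA·CB·CBB·BBA·BBA·BBA·CB·BBA·BBA·CB·CBB·BBA
    A ↦ CB
    B ↦ BBA
    C ↦ CBB

A->CB, B->BBA, C->CBB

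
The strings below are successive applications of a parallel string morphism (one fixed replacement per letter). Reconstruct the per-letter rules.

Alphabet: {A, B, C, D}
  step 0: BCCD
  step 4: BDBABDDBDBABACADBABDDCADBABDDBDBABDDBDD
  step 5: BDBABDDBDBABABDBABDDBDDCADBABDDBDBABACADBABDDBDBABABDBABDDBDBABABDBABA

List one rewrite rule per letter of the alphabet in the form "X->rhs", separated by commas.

  step 4 ⇒ step 5: BDBABDDBDBABACADBABDDCADBABDDBDBABDDBDD ⇒ BD·BA·BD·D·BD·BA·BA·BD·BA·BD·D·BD·D·CA·D·BA·BD·D·BD·BA·BA·CA·D·BA·BD·D·BD·BA·BA·BD·BA·BD·D·BD·BA·BA·BD·BA·BA
    A ↦ D
    B ↦ BD
    C ↦ CA
    D ↦ BA

A->D, B->BD, C->CA, D->BA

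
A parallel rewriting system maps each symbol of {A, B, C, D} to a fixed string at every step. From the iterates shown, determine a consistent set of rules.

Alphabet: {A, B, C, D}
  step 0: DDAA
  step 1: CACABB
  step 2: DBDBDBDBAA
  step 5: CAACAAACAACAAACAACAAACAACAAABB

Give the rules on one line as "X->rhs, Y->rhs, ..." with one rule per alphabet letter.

A->B, B->A, C->DBD, D->CA

  step 1 ⇒ step 2: CACABB ⇒ DBD·B·DBD·B·A·A
    A ↦ B
    B ↦ A
    C ↦ DBD
  step 0 ⇒ step 1: DDAA ⇒ CA·CA·B·B
    D ↦ CA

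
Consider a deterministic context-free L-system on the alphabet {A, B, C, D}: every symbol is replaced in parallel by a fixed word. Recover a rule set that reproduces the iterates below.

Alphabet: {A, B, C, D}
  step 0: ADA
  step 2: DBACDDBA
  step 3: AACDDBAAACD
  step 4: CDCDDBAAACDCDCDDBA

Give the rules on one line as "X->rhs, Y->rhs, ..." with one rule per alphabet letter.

  step 3 ⇒ step 4: AACDDBAAACD ⇒ CD·CD·DB·A·A·A·CD·CD·CD·DB·A
    A ↦ CD
    B ↦ A
    C ↦ DB
    D ↦ A

A->CD, B->A, C->DB, D->A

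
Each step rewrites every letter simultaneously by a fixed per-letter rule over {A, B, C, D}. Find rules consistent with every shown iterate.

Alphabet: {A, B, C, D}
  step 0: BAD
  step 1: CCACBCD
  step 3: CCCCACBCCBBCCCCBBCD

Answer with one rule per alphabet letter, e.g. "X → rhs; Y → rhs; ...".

A->AC, B->CC, C->B, D->BCD

  step 0 ⇒ step 1: BAD ⇒ CC·AC·BCD
    A ↦ AC
    B ↦ CC
    D ↦ BCD
    C ↦ B  (constrained at step 1)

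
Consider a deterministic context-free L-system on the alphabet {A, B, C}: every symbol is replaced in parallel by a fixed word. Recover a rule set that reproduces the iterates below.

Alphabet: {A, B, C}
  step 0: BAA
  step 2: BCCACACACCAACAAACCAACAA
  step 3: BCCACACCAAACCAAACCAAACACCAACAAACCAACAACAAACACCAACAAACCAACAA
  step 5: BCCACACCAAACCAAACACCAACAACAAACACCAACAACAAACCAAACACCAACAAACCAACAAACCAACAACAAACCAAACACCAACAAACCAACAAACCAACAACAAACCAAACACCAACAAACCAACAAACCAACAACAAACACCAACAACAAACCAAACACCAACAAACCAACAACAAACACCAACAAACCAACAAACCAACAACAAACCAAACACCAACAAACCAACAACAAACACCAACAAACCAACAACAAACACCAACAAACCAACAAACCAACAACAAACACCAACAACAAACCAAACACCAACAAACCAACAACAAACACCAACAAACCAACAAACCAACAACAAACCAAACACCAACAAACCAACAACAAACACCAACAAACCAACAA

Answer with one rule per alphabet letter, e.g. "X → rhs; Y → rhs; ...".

A->CAA, B->BCC, C->AC

  step 2 ⇒ step 3: BCCACACACCAACAAACCAACAA ⇒ BCC·AC·AC·CAA·AC·CAA·AC·CAA·AC·AC·CAA·CAA·AC·CAA·CAA·CAA·AC·AC·CAA·CAA·AC·CAA·CAA
    A ↦ CAA
    B ↦ BCC
    C ↦ AC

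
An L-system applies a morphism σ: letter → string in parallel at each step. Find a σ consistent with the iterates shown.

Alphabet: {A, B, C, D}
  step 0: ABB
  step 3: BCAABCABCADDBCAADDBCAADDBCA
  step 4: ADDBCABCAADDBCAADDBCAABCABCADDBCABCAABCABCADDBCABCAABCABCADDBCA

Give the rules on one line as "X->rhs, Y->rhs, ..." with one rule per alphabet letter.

A->BCA, B->A, C->DD, D->ABC

  step 3 ⇒ step 4: BCAABCABCADDBCAADDBCAADDBCA ⇒ A·DD·BCA·BCA·A·DD·BCA·A·DD·BCA·ABC·ABC·A·DD·BCA·BCA·ABC·ABC·A·DD·BCA·BCA·ABC·ABC·A·DD·BCA
    A ↦ BCA
    B ↦ A
    C ↦ DD
    D ↦ ABC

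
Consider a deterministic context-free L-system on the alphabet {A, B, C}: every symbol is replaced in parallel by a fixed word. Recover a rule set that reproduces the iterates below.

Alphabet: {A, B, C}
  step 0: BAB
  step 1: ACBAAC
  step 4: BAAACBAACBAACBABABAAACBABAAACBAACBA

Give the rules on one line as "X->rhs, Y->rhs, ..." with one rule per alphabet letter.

A->BA, B->AC, C->A

  step 0 ⇒ step 1: BAB ⇒ AC·BA·AC
    A ↦ BA
    B ↦ AC
    C ↦ A  (constrained at step 1)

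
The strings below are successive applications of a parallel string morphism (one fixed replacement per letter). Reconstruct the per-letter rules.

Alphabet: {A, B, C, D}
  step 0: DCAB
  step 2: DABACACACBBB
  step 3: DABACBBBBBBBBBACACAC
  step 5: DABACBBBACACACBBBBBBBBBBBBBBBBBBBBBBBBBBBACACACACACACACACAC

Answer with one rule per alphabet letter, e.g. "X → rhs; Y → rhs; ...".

A->B, B->AC, C->BB, D->DA

  step 2 ⇒ step 3: DABACACACBBB ⇒ DA·B·AC·B·BB·B·BB·B·BB·AC·AC·AC
    A ↦ B
    B ↦ AC
    C ↦ BB
    D ↦ DA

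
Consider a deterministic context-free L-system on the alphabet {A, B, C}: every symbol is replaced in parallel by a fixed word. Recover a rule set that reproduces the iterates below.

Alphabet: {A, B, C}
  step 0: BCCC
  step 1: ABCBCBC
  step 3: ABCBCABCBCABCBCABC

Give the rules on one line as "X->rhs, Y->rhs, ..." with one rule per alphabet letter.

A->BC, B->A, C->BC

  step 0 ⇒ step 1: BCCC ⇒ A·BC·BC·BC
    B ↦ A
    C ↦ BC
    A ↦ BC  (constrained at step 1)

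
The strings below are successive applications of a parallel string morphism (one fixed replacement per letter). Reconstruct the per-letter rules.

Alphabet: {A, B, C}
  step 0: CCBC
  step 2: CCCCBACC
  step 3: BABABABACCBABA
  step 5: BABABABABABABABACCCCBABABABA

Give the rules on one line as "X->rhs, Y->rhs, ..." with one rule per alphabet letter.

A->C, B->C, C->BA

  step 2 ⇒ step 3: CCCCBACC ⇒ BA·BA·BA·BA·C·C·BA·BA
    A ↦ C
    B ↦ C
    C ↦ BA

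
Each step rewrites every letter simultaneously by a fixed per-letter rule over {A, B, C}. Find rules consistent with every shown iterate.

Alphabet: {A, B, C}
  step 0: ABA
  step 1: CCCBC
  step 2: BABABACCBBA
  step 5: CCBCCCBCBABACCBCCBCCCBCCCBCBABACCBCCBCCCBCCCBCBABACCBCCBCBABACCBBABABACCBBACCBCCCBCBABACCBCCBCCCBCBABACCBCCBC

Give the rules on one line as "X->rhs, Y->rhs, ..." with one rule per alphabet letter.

A->C, B->CCB, C->BA

  step 1 ⇒ step 2: CCCBC ⇒ BA·BA·BA·CCB·BA
    B ↦ CCB
    C ↦ BA
  step 0 ⇒ step 1: ABA ⇒ C·CCB·C
    A ↦ C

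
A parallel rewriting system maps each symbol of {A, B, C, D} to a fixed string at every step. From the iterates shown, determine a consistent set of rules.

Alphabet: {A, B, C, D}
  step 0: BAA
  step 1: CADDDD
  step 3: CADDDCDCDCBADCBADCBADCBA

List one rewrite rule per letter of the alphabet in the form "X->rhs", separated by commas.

  step 0 ⇒ step 1: BAA ⇒ CA·DD·DD
    A ↦ DD
    B ↦ CA
    C ↦ BA  (constrained at step 1)
    D ↦ DC  (constrained at step 1)

A->DD, B->CA, C->BA, D->DC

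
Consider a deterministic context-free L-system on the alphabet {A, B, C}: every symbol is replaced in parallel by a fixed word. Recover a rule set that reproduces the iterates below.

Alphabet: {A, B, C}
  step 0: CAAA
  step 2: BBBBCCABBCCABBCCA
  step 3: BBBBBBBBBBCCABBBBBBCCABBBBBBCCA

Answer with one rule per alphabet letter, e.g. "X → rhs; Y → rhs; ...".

  step 2 ⇒ step 3: BBBBCCABBCCABBCCA ⇒ BB·BB·BB·BB·B·B·CCA·BB·BB·B·B·CCA·BB·BB·B·B·CCA
    A ↦ CCA
    B ↦ BB
    C ↦ B

A->CCA, B->BB, C->B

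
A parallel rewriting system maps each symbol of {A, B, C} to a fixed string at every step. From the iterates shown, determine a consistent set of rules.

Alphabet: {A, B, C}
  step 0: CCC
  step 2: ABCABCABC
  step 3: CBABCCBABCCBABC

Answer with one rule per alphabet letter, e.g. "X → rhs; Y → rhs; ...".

A->CB, B->A, C->BC

  step 2 ⇒ step 3: ABCABCABC ⇒ CB·A·BC·CB·A·BC·CB·A·BC
    A ↦ CB
    B ↦ A
    C ↦ BC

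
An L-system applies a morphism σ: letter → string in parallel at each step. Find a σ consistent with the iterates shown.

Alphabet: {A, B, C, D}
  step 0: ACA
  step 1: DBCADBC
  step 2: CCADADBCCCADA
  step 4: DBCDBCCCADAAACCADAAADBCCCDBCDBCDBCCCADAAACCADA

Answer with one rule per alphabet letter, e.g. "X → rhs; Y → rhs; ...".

  step 1 ⇒ step 2: DBCADBC ⇒ CC·AD·A·DBC·CC·AD·A
    A ↦ DBC
    B ↦ AD
    C ↦ A
    D ↦ CC

A->DBC, B->AD, C->A, D->CC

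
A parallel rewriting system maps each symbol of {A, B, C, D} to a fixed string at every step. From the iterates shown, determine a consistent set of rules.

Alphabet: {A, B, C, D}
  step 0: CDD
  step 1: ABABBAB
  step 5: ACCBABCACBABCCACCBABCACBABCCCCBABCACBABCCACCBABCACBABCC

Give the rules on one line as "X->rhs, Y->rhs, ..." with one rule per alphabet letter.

A->C, B->ADA, C->A, D->BAB

  step 0 ⇒ step 1: CDD ⇒ A·BAB·BAB
    C ↦ A
    D ↦ BAB
    A ↦ C  (constrained at step 1)
    B ↦ ADA  (constrained at step 1)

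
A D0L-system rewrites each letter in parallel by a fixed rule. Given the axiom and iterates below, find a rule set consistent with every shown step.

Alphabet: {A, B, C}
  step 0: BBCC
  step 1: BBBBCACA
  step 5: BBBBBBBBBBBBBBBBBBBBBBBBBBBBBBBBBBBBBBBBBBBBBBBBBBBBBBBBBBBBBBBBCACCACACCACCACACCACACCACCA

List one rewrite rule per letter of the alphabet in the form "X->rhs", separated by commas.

  step 0 ⇒ step 1: BBCC ⇒ BB·BB·CA·CA
    B ↦ BB
    C ↦ CA
    A ↦ C  (constrained at step 1)

A->C, B->BB, C->CA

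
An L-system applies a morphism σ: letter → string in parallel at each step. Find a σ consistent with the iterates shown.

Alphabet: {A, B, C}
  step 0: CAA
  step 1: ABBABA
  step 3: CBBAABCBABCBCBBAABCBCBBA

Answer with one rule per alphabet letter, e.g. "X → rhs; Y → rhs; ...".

  step 0 ⇒ step 1: CAA ⇒ AB·BA·BA
    A ↦ BA
    C ↦ AB
    B ↦ CB  (constrained at step 1)

A->BA, B->CB, C->AB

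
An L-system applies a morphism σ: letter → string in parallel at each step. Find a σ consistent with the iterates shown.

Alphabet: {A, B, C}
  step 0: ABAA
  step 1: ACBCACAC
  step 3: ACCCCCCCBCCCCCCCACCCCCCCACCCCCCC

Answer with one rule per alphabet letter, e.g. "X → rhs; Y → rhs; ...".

  step 0 ⇒ step 1: ABAA ⇒ AC·BC·AC·AC
    A ↦ AC
    B ↦ BC
    C ↦ CC  (constrained at step 1)

A->AC, B->BC, C->CC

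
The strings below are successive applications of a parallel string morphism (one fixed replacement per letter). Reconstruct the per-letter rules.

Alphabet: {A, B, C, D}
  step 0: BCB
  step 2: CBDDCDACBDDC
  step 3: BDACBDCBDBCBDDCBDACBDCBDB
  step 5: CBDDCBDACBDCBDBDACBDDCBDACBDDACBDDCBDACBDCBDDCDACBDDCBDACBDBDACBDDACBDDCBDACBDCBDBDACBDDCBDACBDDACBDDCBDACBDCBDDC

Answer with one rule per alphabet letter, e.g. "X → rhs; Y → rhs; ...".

  step 2 ⇒ step 3: CBDDCDACBDDC ⇒ B·DA·CBD·CBD·B·CBD·DC·B·DA·CBD·CBD·B
    A ↦ DC
    B ↦ DA
    C ↦ B
    D ↦ CBD

A->DC, B->DA, C->B, D->CBD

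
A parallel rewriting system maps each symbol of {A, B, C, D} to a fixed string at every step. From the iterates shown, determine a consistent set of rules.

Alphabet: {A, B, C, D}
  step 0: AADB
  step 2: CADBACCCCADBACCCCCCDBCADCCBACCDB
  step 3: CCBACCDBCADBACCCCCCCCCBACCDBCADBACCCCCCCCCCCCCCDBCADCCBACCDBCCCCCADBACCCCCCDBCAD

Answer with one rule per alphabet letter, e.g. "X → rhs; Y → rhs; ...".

A->BAC, B->CAD, C->CC, D->CDB

  step 2 ⇒ step 3: CADBACCCCADBACCCCCCDBCADCCBACCDB ⇒ CC·BAC·CDB·CAD·BAC·CC·CC·CC·CC·BAC·CDB·CAD·BAC·CC·CC·CC·CC·CC·CC·CDB·CAD·CC·BAC·CDB·CC·CC·CAD·BAC·CC·CC·CDB·CAD
    A ↦ BAC
    B ↦ CAD
    C ↦ CC
    D ↦ CDB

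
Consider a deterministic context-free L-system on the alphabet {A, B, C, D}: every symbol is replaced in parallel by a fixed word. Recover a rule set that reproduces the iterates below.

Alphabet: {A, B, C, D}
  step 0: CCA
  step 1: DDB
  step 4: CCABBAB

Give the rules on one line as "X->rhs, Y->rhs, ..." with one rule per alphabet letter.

  step 0 ⇒ step 1: CCA ⇒ D·D·B
    A ↦ B
    C ↦ D
    B ↦ AB  (constrained at step 1)
    D ↦ C  (constrained at step 1)

A->B, B->AB, C->D, D->C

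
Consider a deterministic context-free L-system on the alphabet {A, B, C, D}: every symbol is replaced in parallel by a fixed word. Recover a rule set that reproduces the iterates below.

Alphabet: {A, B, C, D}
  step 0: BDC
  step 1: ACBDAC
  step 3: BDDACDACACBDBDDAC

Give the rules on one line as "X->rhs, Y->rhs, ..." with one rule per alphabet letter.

  step 0 ⇒ step 1: BDC ⇒ AC·BD·AC
    B ↦ AC
    C ↦ AC
    D ↦ BD
    A ↦ D  (constrained at step 1)

A->D, B->AC, C->AC, D->BD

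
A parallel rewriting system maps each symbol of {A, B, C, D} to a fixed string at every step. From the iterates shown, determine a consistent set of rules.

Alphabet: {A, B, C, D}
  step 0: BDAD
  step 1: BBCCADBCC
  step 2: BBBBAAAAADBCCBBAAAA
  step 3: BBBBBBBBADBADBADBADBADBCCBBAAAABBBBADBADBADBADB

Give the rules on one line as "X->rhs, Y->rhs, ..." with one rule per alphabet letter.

A->ADB, B->BB, C->AA, D->CC

  step 2 ⇒ step 3: BBBBAAAAADBCCBBAAAA ⇒ BB·BB·BB·BB·ADB·ADB·ADB·ADB·ADB·CC·BB·AA·AA·BB·BB·ADB·ADB·ADB·ADB
    A ↦ ADB
    B ↦ BB
    C ↦ AA
    D ↦ CC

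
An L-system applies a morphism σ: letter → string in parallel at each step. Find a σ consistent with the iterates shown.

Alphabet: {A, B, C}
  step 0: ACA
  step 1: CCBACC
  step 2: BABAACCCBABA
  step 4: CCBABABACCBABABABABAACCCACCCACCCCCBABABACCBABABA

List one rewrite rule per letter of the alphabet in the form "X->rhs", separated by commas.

A->CC, B->AC, C->BA

  step 1 ⇒ step 2: CCBACC ⇒ BA·BA·AC·CC·BA·BA
    A ↦ CC
    B ↦ AC
    C ↦ BA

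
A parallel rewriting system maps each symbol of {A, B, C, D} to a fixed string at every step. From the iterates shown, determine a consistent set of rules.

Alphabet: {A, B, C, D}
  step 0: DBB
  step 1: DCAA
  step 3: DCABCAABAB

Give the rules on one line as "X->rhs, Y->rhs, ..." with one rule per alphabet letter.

  step 0 ⇒ step 1: DBB ⇒ DC·A·A
    B ↦ A
    D ↦ DC
    A ↦ C  (constrained at step 1)
    C ↦ AB  (constrained at step 1)

A->C, B->A, C->AB, D->DC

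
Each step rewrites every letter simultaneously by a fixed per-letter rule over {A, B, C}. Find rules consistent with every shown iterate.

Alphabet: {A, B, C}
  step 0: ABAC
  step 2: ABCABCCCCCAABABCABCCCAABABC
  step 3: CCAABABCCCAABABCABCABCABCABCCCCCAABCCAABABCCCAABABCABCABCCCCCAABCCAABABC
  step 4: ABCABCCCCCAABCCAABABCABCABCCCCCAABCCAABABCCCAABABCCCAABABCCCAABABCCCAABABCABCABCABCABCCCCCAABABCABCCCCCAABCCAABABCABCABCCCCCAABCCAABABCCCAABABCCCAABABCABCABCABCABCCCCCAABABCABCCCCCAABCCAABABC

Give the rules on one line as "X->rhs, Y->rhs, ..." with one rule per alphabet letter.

A->CC, B->AAB, C->ABC

  step 3 ⇒ step 4: CCAABABCCCAABABCABCABCABCABCCCCCAABCCAABABCCCAABABCABCABCCCCCAABCCAABABC ⇒ ABC·ABC·CC·CC·AAB·CC·AAB·ABC·ABC·ABC·CC·CC·AAB·CC·AAB·ABC·CC·AAB·ABC·CC·AAB·ABC·CC·AAB·ABC·CC·AAB·ABC·ABC·ABC·ABC·ABC·CC·CC·AAB·ABC·ABC·CC·CC·AAB·CC·AAB·ABC·ABC·ABC·CC·CC·AAB·CC·AAB·ABC·CC·AAB·ABC·CC·AAB·ABC·ABC·ABC·ABC·ABC·CC·CC·AAB·ABC·ABC·CC·CC·AAB·CC·AAB·ABC
    A ↦ CC
    B ↦ AAB
    C ↦ ABC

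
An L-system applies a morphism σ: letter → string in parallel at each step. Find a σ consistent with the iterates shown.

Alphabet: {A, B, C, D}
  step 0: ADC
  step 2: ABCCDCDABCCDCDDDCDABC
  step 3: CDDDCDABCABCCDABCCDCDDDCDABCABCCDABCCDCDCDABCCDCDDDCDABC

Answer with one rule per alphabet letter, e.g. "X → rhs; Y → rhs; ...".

A->CDD, B->DCD, C->ABC, D->CD

  step 2 ⇒ step 3: ABCCDCDABCCDCDDDCDABC ⇒ CDD·DCD·ABC·ABC·CD·ABC·CD·CDD·DCD·ABC·ABC·CD·ABC·CD·CD·CD·ABC·CD·CDD·DCD·ABC
    A ↦ CDD
    B ↦ DCD
    C ↦ ABC
    D ↦ CD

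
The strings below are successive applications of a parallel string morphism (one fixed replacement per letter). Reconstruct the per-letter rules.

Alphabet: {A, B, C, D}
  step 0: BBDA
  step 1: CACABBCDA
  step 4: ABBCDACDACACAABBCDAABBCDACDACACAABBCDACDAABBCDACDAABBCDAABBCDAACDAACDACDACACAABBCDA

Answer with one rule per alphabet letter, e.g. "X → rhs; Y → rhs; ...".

  step 0 ⇒ step 1: BBDA ⇒ CA·CA·BB·CDA
    A ↦ CDA
    B ↦ CA
    D ↦ BB
    C ↦ A  (constrained at step 1)

A->CDA, B->CA, C->A, D->BB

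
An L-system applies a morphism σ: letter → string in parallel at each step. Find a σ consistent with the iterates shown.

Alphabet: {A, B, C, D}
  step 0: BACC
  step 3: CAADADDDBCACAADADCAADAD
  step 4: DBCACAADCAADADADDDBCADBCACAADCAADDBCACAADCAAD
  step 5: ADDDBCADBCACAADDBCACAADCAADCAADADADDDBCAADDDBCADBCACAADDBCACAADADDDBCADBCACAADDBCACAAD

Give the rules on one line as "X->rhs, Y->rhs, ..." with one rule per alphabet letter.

  step 4 ⇒ step 5: DBCACAADCAADADADDDBCADBCACAADCAADDBCACAADCAAD ⇒ AD·D·DB·CA·DB·CA·CA·AD·DB·CA·CA·AD·CA·AD·CA·AD·AD·AD·D·DB·CA·AD·D·DB·CA·DB·CA·CA·AD·DB·CA·CA·AD·AD·D·DB·CA·DB·CA·CA·AD·DB·CA·CA·AD
    A ↦ CA
    B ↦ D
    C ↦ DB
    D ↦ AD

A->CA, B->D, C->DB, D->AD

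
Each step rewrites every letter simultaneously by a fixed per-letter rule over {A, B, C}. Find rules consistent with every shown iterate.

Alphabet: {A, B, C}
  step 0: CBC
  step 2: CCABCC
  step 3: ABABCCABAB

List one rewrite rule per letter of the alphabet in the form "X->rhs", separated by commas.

  step 2 ⇒ step 3: CCABCC ⇒ AB·AB·C·C·AB·AB
    A ↦ C
    B ↦ C
    C ↦ AB

A->C, B->C, C->AB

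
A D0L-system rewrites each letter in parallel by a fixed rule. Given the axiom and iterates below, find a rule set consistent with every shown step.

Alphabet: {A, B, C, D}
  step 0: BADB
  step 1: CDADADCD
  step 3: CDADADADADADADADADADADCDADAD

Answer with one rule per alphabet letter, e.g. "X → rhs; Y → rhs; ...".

A->AD, B->CD, C->B, D->AD

  step 0 ⇒ step 1: BADB ⇒ CD·AD·AD·CD
    A ↦ AD
    B ↦ CD
    D ↦ AD
    C ↦ B  (constrained at step 1)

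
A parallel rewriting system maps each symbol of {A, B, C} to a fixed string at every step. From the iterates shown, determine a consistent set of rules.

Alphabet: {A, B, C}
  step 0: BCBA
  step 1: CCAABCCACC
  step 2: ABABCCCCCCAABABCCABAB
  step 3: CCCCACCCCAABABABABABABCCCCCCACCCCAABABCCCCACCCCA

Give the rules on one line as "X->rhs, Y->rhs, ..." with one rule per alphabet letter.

A->CC, B->CCA, C->AB

  step 2 ⇒ step 3: ABABCCCCCCAABABCCABAB ⇒ CC·CCA·CC·CCA·AB·AB·AB·AB·AB·AB·CC·CC·CCA·CC·CCA·AB·AB·CC·CCA·CC·CCA
    A ↦ CC
    B ↦ CCA
    C ↦ AB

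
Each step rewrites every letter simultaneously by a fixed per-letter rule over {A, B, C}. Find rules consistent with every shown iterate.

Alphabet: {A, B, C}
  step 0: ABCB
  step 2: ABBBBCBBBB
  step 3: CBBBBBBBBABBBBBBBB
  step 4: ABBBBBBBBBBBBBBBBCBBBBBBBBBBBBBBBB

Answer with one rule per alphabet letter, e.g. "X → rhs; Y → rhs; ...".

A->C, B->BB, C->A

  step 3 ⇒ step 4: CBBBBBBBBABBBBBBBB ⇒ A·BB·BB·BB·BB·BB·BB·BB·BB·C·BB·BB·BB·BB·BB·BB·BB·BB
    A ↦ C
    B ↦ BB
    C ↦ A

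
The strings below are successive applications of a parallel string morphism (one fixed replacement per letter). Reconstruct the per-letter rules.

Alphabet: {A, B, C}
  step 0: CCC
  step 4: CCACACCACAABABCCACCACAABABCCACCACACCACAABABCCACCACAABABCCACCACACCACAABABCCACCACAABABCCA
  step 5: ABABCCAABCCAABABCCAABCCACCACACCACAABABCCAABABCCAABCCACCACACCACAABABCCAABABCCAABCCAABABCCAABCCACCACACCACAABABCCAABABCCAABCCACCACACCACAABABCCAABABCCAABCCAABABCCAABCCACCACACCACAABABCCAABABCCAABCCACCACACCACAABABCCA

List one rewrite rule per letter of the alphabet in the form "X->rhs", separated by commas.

A->CCA, B->CA, C->AB

  step 4 ⇒ step 5: CCACACCACAABABCCACCACAABABCCACCACACCACAABABCCACCACAABABCCACCACACCACAABABCCACCACAABABCCA ⇒ AB·AB·CCA·AB·CCA·AB·AB·CCA·AB·CCA·CCA·CA·CCA·CA·AB·AB·CCA·AB·AB·CCA·AB·CCA·CCA·CA·CCA·CA·AB·AB·CCA·AB·AB·CCA·AB·CCA·AB·AB·CCA·AB·CCA·CCA·CA·CCA·CA·AB·AB·CCA·AB·AB·CCA·AB·CCA·CCA·CA·CCA·CA·AB·AB·CCA·AB·AB·CCA·AB·CCA·AB·AB·CCA·AB·CCA·CCA·CA·CCA·CA·AB·AB·CCA·AB·AB·CCA·AB·CCA·CCA·CA·CCA·CA·AB·AB·CCA
    A ↦ CCA
    B ↦ CA
    C ↦ AB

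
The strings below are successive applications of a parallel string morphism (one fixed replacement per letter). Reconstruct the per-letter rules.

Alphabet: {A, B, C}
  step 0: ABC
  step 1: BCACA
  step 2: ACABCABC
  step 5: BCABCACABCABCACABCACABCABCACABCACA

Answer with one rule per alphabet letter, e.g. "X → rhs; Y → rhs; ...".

A->BC, B->AC, C->A

  step 1 ⇒ step 2: BCACA ⇒ AC·A·BC·A·BC
    A ↦ BC
    B ↦ AC
    C ↦ A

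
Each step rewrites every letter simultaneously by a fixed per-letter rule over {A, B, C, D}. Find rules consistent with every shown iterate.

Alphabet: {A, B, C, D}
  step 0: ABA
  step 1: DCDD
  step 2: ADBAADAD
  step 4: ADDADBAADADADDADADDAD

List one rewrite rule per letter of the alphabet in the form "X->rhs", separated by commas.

  step 1 ⇒ step 2: DCDD ⇒ AD·BA·AD·AD
    C ↦ BA
    D ↦ AD
  step 0 ⇒ step 1: ABA ⇒ D·CD·D
    A ↦ D
  step 0 ⇒ step 1: ABA ⇒ D·CD·D
    B ↦ CD

A->D, B->CD, C->BA, D->AD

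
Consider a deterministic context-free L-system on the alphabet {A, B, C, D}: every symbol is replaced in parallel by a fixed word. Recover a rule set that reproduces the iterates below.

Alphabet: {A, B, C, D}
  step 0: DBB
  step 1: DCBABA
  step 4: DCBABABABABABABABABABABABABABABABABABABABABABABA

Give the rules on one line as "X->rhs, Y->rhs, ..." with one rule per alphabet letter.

A->BA, B->BA, C->BA, D->DC

  step 0 ⇒ step 1: DBB ⇒ DC·BA·BA
    B ↦ BA
    D ↦ DC
    A ↦ BA  (constrained at step 1)
    C ↦ BA  (constrained at step 1)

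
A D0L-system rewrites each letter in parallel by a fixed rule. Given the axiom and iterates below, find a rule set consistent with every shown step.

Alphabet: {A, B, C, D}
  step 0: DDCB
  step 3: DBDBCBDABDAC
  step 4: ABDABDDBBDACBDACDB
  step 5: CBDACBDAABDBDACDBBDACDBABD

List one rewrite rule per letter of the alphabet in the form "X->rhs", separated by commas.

A->C, B->BD, C->DB, D->A

  step 4 ⇒ step 5: ABDABDDBBDACBDACDB ⇒ C·BD·A·C·BD·A·A·BD·BD·A·C·DB·BD·A·C·DB·A·BD
    A ↦ C
    B ↦ BD
    C ↦ DB
    D ↦ A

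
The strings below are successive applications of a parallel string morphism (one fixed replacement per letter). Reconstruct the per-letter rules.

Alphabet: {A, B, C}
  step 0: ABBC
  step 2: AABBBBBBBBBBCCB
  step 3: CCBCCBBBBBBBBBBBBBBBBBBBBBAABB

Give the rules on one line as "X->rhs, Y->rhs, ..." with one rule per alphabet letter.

  step 2 ⇒ step 3: AABBBBBBBBBBCCB ⇒ CCB·CCB·BB·BB·BB·BB·BB·BB·BB·BB·BB·BB·A·A·BB
    A ↦ CCB
    B ↦ BB
    C ↦ A

A->CCB, B->BB, C->A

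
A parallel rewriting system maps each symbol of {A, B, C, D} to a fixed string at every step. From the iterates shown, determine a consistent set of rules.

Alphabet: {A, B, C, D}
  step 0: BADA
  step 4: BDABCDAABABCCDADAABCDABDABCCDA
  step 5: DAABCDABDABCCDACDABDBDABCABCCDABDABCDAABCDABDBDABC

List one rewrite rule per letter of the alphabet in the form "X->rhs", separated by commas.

A->C, B->DA, C->BD, D->AB

  step 4 ⇒ step 5: BDABCDAABABCCDADAABCDABDABCCDA ⇒ DA·AB·C·DA·BD·AB·C·C·DA·C·DA·BD·BD·AB·C·AB·C·C·DA·BD·AB·C·DA·AB·C·DA·BD·BD·AB·C
    A ↦ C
    B ↦ DA
    C ↦ BD
    D ↦ AB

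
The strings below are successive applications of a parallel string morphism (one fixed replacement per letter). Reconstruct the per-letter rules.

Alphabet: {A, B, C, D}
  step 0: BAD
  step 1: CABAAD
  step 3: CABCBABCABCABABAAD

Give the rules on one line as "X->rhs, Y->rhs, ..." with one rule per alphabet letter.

A->AB, B->C, C->B, D->AAD

  step 0 ⇒ step 1: BAD ⇒ C·AB·AAD
    A ↦ AB
    B ↦ C
    D ↦ AAD
    C ↦ B  (constrained at step 1)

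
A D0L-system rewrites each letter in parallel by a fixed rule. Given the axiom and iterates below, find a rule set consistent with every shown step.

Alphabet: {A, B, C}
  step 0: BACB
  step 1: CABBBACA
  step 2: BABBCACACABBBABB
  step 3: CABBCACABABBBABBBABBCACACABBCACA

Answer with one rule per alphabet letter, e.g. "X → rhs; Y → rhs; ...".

  step 2 ⇒ step 3: BABBCACACABBBABB ⇒ CA·BB·CA·CA·BA·BB·BA·BB·BA·BB·CA·CA·CA·BB·CA·CA
    A ↦ BB
    B ↦ CA
    C ↦ BA

A->BB, B->CA, C->BA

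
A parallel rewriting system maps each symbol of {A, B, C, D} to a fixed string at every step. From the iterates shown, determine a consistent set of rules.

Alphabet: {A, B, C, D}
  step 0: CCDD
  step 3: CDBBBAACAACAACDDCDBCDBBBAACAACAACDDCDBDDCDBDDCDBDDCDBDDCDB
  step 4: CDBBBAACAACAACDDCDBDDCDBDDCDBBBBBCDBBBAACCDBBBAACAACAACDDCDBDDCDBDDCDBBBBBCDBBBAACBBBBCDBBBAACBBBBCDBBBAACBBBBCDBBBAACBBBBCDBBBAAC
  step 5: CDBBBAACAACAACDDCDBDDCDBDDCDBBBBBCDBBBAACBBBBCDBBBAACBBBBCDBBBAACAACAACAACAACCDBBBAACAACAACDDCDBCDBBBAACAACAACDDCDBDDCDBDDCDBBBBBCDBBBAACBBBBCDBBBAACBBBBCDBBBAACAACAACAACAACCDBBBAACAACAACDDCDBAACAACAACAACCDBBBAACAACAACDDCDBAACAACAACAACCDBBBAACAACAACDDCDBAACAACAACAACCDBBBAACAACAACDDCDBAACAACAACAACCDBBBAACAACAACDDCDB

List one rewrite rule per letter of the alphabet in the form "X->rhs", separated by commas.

A->D, B->AAC, C->CDB, D->BB

  step 4 ⇒ step 5: CDBBBAACAACAACDDCDBDDCDBDDCDBBBBBCDBBBAACCDBBBAACAACAACDDCDBDDCDBDDCDBBBBBCDBBBAACBBBBCDBBBAACBBBBCDBBBAACBBBBCDBBBAACBBBBCDBBBAAC ⇒ CDB·BB·AAC·AAC·AAC·D·D·CDB·D·D·CDB·D·D·CDB·BB·BB·CDB·BB·AAC·BB·BB·CDB·BB·AAC·BB·BB·CDB·BB·AAC·AAC·AAC·AAC·AAC·CDB·BB·AAC·AAC·AAC·D·D·CDB·CDB·BB·AAC·AAC·AAC·D·D·CDB·D·D·CDB·D·D·CDB·BB·BB·CDB·BB·AAC·BB·BB·CDB·BB·AAC·BB·BB·CDB·BB·AAC·AAC·AAC·AAC·AAC·CDB·BB·AAC·AAC·AAC·D·D·CDB·AAC·AAC·AAC·AAC·CDB·BB·AAC·AAC·AAC·D·D·CDB·AAC·AAC·AAC·AAC·CDB·BB·AAC·AAC·AAC·D·D·CDB·AAC·AAC·AAC·AAC·CDB·BB·AAC·AAC·AAC·D·D·CDB·AAC·AAC·AAC·AAC·CDB·BB·AAC·AAC·AAC·D·D·CDB
    A ↦ D
    B ↦ AAC
    C ↦ CDB
    D ↦ BB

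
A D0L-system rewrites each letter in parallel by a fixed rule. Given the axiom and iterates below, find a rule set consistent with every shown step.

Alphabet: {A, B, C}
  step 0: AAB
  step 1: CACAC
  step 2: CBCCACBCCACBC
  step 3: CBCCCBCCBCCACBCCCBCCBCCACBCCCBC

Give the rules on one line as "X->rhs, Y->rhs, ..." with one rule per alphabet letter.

A->CA, B->C, C->CBC

  step 2 ⇒ step 3: CBCCACBCCACBC ⇒ CBC·C·CBC·CBC·CA·CBC·C·CBC·CBC·CA·CBC·C·CBC
    A ↦ CA
    B ↦ C
    C ↦ CBC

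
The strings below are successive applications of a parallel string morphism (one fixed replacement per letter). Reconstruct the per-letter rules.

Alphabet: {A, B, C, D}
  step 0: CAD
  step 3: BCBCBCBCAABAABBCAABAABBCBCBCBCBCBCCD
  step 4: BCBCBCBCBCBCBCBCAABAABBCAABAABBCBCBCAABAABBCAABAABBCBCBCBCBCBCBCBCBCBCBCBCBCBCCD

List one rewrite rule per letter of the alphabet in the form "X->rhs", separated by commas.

A->AAB, B->BC, C->BC, D->CD

  step 3 ⇒ step 4: BCBCBCBCAABAABBCAABAABBCBCBCBCBCBCCD ⇒ BC·BC·BC·BC·BC·BC·BC·BC·AAB·AAB·BC·AAB·AAB·BC·BC·BC·AAB·AAB·BC·AAB·AAB·BC·BC·BC·BC·BC·BC·BC·BC·BC·BC·BC·BC·BC·BC·CD
    A ↦ AAB
    B ↦ BC
    C ↦ BC
    D ↦ CD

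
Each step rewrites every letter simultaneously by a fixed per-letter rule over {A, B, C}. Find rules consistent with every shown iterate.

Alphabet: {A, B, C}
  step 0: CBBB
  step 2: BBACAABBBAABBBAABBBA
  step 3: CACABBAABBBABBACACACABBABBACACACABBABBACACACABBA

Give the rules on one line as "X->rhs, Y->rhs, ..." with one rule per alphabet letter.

  step 2 ⇒ step 3: BBACAABBBAABBBAABBBA ⇒ CA·CA·BBA·AB·BBA·BBA·CA·CA·CA·BBA·BBA·CA·CA·CA·BBA·BBA·CA·CA·CA·BBA
    A ↦ BBA
    B ↦ CA
    C ↦ AB

A->BBA, B->CA, C->AB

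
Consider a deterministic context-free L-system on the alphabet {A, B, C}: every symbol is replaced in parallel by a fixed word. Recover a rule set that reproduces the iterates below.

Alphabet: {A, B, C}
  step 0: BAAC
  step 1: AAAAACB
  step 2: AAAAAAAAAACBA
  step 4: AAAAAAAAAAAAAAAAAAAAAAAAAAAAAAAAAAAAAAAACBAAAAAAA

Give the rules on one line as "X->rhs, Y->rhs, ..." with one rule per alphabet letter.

  step 1 ⇒ step 2: AAAAACB ⇒ AA·AA·AA·AA·AA·CB·A
    A ↦ AA
    B ↦ A
    C ↦ CB

A->AA, B->A, C->CB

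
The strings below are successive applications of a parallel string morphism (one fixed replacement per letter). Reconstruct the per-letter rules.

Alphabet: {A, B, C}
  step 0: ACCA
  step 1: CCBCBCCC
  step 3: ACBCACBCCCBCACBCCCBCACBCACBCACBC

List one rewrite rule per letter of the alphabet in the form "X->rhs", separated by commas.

  step 0 ⇒ step 1: ACCA ⇒ CC·BC·BC·CC
    A ↦ CC
    C ↦ BC
    B ↦ AC  (constrained at step 1)

A->CC, B->AC, C->BC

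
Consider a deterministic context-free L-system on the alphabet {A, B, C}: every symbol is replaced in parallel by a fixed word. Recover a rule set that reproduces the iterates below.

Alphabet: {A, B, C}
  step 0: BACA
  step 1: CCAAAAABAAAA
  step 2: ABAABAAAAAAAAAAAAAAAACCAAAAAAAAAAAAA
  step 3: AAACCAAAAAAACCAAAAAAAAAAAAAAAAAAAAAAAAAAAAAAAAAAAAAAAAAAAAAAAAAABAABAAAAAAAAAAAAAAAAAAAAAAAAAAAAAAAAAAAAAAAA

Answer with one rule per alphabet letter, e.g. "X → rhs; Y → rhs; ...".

  step 2 ⇒ step 3: ABAABAAAAAAAAAAAAAAAACCAAAAAAAAAAAAA ⇒ AAA·CCA·AAA·AAA·CCA·AAA·AAA·AAA·AAA·AAA·AAA·AAA·AAA·AAA·AAA·AAA·AAA·AAA·AAA·AAA·AAA·ABA·ABA·AAA·AAA·AAA·AAA·AAA·AAA·AAA·AAA·AAA·AAA·AAA·AAA·AAA
    A ↦ AAA
    B ↦ CCA
    C ↦ ABA

A->AAA, B->CCA, C->ABA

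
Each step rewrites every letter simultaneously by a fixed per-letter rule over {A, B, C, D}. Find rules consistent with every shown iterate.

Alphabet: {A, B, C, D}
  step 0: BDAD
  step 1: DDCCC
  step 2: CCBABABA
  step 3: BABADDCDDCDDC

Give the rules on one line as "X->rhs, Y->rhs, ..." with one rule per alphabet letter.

  step 2 ⇒ step 3: CCBABABA ⇒ BA·BA·DD·C·DD·C·DD·C
    A ↦ C
    B ↦ DD
    C ↦ BA
  step 0 ⇒ step 1: BDAD ⇒ DD·C·C·C
    D ↦ C

A->C, B->DD, C->BA, D->C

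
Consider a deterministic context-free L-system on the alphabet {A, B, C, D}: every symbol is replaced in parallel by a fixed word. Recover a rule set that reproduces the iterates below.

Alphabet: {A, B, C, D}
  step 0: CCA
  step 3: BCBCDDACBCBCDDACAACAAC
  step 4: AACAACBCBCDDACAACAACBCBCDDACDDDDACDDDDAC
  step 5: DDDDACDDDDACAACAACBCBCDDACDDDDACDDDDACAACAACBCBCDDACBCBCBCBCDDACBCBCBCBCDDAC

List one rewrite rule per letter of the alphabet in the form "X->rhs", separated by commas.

  step 4 ⇒ step 5: AACAACBCBCDDACAACAACBCBCDDACDDDDACDDDDAC ⇒ DD·DD·AC·DD·DD·AC·A·AC·A·AC·BC·BC·DD·AC·DD·DD·AC·DD·DD·AC·A·AC·A·AC·BC·BC·DD·AC·BC·BC·BC·BC·DD·AC·BC·BC·BC·BC·DD·AC
    A ↦ DD
    B ↦ A
    C ↦ AC
    D ↦ BC

A->DD, B->A, C->AC, D->BC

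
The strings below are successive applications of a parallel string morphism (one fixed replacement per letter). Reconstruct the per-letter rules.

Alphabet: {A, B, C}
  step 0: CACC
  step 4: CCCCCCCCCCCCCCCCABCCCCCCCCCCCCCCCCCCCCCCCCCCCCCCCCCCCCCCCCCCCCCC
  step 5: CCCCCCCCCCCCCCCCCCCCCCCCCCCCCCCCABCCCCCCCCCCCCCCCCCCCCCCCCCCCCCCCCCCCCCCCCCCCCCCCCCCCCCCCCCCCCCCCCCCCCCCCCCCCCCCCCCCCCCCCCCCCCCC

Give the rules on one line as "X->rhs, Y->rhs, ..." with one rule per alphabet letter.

A->AB, B->CC, C->CC

  step 4 ⇒ step 5: CCCCCCCCCCCCCCCCABCCCCCCCCCCCCCCCCCCCCCCCCCCCCCCCCCCCCCCCCCCCCCC ⇒ CC·CC·CC·CC·CC·CC·CC·CC·CC·CC·CC·CC·CC·CC·CC·CC·AB·CC·CC·CC·CC·CC·CC·CC·CC·CC·CC·CC·CC·CC·CC·CC·CC·CC·CC·CC·CC·CC·CC·CC·CC·CC·CC·CC·CC·CC·CC·CC·CC·CC·CC·CC·CC·CC·CC·CC·CC·CC·CC·CC·CC·CC·CC·CC
    A ↦ AB
    B ↦ CC
    C ↦ CC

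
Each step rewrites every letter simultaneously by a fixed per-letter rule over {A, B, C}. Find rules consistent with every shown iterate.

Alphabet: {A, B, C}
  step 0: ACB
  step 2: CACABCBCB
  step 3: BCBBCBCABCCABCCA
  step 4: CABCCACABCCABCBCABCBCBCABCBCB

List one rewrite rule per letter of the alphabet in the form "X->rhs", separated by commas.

A->B, B->CA, C->BC

  step 3 ⇒ step 4: BCBBCBCABCCABCCA ⇒ CA·BC·CA·CA·BC·CA·BC·B·CA·BC·BC·B·CA·BC·BC·B
    A ↦ B
    B ↦ CA
    C ↦ BC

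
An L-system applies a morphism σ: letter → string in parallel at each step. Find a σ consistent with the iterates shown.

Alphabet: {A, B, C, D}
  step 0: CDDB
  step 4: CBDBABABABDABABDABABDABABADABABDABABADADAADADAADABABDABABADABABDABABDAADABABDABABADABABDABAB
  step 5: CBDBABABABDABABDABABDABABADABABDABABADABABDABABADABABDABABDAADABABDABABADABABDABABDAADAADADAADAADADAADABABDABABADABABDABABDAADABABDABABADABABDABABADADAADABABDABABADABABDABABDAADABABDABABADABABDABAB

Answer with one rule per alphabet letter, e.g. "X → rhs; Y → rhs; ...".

  step 4 ⇒ step 5: CBDBABABABDABABDABABDABABADABABDABABADADAADADAADABABDABABADABABDABABDAADABABDABABADABABDABAB ⇒ CBD·BAB·A·BAB·DA·BAB·DA·BAB·DA·BAB·A·DA·BAB·DA·BAB·A·DA·BAB·DA·BAB·A·DA·BAB·DA·BAB·DA·A·DA·BAB·DA·BAB·A·DA·BAB·DA·BAB·DA·A·DA·A·DA·DA·A·DA·A·DA·DA·A·DA·BAB·DA·BAB·A·DA·BAB·DA·BAB·DA·A·DA·BAB·DA·BAB·A·DA·BAB·DA·BAB·A·DA·DA·A·DA·BAB·DA·BAB·A·DA·BAB·DA·BAB·DA·A·DA·BAB·DA·BAB·A·DA·BAB·DA·BAB
    A ↦ DA
    B ↦ BAB
    C ↦ CBD
    D ↦ A

A->DA, B->BAB, C->CBD, D->A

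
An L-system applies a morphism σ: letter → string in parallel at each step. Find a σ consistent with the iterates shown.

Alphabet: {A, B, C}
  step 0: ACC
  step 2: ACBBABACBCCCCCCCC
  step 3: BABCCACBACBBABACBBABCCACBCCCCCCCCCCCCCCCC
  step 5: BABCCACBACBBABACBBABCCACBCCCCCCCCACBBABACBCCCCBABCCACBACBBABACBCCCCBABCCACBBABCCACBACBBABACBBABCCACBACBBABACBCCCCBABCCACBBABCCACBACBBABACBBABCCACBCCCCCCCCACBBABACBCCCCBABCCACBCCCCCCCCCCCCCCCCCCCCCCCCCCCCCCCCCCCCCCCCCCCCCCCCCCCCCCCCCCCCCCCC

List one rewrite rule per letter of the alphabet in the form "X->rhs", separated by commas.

  step 2 ⇒ step 3: ACBBABACBCCCCCCCC ⇒ BAB·CC·ACB·ACB·BAB·ACB·BAB·CC·ACB·CC·CC·CC·CC·CC·CC·CC·CC
    A ↦ BAB
    B ↦ ACB
    C ↦ CC

A->BAB, B->ACB, C->CC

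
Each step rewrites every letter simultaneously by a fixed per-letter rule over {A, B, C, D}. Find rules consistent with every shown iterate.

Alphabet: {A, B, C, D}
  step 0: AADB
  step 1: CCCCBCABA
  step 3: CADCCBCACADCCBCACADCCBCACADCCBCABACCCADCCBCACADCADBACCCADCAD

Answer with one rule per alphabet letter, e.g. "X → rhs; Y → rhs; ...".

  step 0 ⇒ step 1: AADB ⇒ CC·CC·BCA·BA
    A ↦ CC
    B ↦ BA
    D ↦ BCA
    C ↦ CAD  (constrained at step 1)

A->CC, B->BA, C->CAD, D->BCA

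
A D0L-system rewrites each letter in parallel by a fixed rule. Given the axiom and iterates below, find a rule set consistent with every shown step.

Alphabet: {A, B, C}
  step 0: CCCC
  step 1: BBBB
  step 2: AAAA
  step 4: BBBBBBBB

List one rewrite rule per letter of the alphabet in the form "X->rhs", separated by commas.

A->CC, B->A, C->B

  step 1 ⇒ step 2: BBBB ⇒ A·A·A·A
    B ↦ A
    A ↦ CC  (constrained at step 2)
  step 0 ⇒ step 1: CCCC ⇒ B·B·B·B
    C ↦ B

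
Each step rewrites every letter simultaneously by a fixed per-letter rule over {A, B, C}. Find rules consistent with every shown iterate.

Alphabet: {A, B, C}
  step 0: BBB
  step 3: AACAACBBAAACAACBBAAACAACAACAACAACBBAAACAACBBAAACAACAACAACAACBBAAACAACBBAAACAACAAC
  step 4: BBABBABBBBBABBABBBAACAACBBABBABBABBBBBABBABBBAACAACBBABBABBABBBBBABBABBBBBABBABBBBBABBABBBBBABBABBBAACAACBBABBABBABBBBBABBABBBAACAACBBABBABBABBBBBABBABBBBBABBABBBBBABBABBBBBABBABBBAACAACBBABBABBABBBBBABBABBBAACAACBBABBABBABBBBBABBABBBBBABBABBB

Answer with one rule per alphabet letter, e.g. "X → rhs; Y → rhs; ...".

A->BBA, B->AAC, C->BBB

  step 3 ⇒ step 4: AACAACBBAAACAACBBAAACAACAACAACAACBBAAACAACBBAAACAACAACAACAACBBAAACAACBBAAACAACAAC ⇒ BBA·BBA·BBB·BBA·BBA·BBB·AAC·AAC·BBA·BBA·BBA·BBB·BBA·BBA·BBB·AAC·AAC·BBA·BBA·BBA·BBB·BBA·BBA·BBB·BBA·BBA·BBB·BBA·BBA·BBB·BBA·BBA·BBB·AAC·AAC·BBA·BBA·BBA·BBB·BBA·BBA·BBB·AAC·AAC·BBA·BBA·BBA·BBB·BBA·BBA·BBB·BBA·BBA·BBB·BBA·BBA·BBB·BBA·BBA·BBB·AAC·AAC·BBA·BBA·BBA·BBB·BBA·BBA·BBB·AAC·AAC·BBA·BBA·BBA·BBB·BBA·BBA·BBB·BBA·BBA·BBB
    A ↦ BBA
    B ↦ AAC
    C ↦ BBB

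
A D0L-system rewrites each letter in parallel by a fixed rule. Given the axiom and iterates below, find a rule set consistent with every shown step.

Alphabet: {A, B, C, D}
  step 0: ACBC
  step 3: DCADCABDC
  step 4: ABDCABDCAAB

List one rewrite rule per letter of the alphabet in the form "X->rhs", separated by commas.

A->DC, B->A, C->B, D->A

  step 3 ⇒ step 4: DCADCABDC ⇒ A·B·DC·A·B·DC·A·A·B
    A ↦ DC
    B ↦ A
    C ↦ B
    D ↦ A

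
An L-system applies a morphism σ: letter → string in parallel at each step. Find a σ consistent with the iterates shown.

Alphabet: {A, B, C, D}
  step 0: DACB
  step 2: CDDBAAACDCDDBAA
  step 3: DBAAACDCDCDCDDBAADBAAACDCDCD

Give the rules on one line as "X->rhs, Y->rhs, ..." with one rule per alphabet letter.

A->CD, B->CD, C->DBA, D->A

  step 2 ⇒ step 3: CDDBAAACDCDDBAA ⇒ DBA·A·A·CD·CD·CD·CD·DBA·A·DBA·A·A·CD·CD·CD
    A ↦ CD
    B ↦ CD
    C ↦ DBA
    D ↦ A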